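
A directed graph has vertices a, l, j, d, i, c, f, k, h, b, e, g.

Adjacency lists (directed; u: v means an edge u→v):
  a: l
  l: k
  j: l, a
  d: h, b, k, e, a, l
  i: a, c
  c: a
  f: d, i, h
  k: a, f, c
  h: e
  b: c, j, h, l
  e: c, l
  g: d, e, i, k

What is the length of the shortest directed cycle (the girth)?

3

For each vertex v, BFS finds the shortest path from v back to v.
The shortest such closed walk is d → k → f → d, length 3.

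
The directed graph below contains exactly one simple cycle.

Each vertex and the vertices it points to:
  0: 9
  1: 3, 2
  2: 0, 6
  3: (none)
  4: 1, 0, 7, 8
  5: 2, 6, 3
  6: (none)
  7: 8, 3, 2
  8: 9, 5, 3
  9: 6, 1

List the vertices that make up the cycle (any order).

0, 1, 2, 9

DFS with gray/black marking from 2:
2 gray
  0 gray
    9 gray
      6 gray
      6 black
      1 gray
        3 gray
        3 black
        1→2: 2 is gray → back edge
Back edge closes the cycle 2 → 0 → 9 → 1 → 2; its vertices are {0, 1, 2, 9}.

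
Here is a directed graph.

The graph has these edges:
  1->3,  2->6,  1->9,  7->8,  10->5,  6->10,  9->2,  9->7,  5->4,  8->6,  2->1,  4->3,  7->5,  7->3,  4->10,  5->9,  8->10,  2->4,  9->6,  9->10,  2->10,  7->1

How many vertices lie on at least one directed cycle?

9

A vertex is on a directed cycle iff it belongs to a strongly connected component of size ≥ 2 (or has a self-loop).
The vertices on cycles are {1, 2, 4, 5, 6, 7, 8, 9, 10} — 9 in total.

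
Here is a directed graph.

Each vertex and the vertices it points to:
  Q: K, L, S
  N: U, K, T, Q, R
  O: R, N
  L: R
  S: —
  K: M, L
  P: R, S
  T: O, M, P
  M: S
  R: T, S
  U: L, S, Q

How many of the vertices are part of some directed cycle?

9

A vertex is on a directed cycle iff it belongs to a strongly connected component of size ≥ 2 (or has a self-loop).
The vertices on cycles are {K, L, N, O, P, Q, R, T, U} — 9 in total.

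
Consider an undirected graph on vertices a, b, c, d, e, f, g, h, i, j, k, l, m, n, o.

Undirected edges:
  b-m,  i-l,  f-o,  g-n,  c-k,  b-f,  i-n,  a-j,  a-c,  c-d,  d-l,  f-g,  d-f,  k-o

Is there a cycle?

Yes

DFS, tracking each vertex's parent; an edge to a visited non-parent vertex closes a cycle.
Start from o:
visit o (parent –)
  visit f (parent o)
    visit d (parent f)
      visit l (parent d)
        l–d: parent, skip
        visit i (parent l)
          i–l: parent, skip
          visit n (parent i)
            n–i: parent, skip
            visit g (parent n)
              g–f: f visited and ≠ parent → cycle
Cycle: f – d – l – i – n – g – f.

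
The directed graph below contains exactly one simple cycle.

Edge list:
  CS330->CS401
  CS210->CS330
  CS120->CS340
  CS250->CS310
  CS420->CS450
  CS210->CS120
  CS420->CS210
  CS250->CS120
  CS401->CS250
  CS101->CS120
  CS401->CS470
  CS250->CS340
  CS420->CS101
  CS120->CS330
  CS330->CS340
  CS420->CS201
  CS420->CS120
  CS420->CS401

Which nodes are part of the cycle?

CS120, CS250, CS330, CS401

DFS with gray/black marking from CS401:
CS401 gray
  CS250 gray
    CS310 gray
    CS310 black
    CS120 gray
      CS330 gray
        CS330→CS401: CS401 is gray → back edge
Back edge closes the cycle CS401 → CS250 → CS120 → CS330 → CS401; its vertices are {CS120, CS250, CS330, CS401}.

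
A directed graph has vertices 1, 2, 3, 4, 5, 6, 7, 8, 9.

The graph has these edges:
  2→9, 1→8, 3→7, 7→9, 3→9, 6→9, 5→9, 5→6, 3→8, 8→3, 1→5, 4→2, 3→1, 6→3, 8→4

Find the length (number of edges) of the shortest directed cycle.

For each vertex v, BFS finds the shortest path from v back to v.
The shortest such closed walk is 3 → 8 → 3, length 2.

2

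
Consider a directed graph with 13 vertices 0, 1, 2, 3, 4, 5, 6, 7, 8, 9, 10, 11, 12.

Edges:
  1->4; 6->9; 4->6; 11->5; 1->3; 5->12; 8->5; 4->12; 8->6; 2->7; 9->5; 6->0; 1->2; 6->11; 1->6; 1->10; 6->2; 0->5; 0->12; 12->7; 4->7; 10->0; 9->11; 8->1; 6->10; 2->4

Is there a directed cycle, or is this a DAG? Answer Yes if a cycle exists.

DFS with white/gray/black marking, starting from 0:
0 gray
  5 gray
    12 gray
      7 gray
      7 black
    12 black
  5 black
  0→12: 12 black — skip
0 black
1 gray
  6 gray
    10 gray
      10→0: 0 black — skip
    10 black
    11 gray
      11→5: 5 black — skip
    11 black
    6→0: 0 black — skip
    9 gray
      9→5: 5 black — skip
      9→11: 11 black — skip
    9 black
    2 gray
      2→7: 7 black — skip
      4 gray
        4→7: 7 black — skip
        4→12: 12 black — skip
        4→6: 6 is gray → back edge
Back edge found, so a cycle exists: 6 → 2 → 4 → 6.

Yes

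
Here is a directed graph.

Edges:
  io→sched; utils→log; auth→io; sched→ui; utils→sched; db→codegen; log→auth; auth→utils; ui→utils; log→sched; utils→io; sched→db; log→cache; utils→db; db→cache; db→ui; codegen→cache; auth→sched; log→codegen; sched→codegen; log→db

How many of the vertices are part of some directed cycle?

7

A vertex is on a directed cycle iff it belongs to a strongly connected component of size ≥ 2 (or has a self-loop).
The vertices on cycles are {db, io, ui, log, auth, sched, utils} — 7 in total.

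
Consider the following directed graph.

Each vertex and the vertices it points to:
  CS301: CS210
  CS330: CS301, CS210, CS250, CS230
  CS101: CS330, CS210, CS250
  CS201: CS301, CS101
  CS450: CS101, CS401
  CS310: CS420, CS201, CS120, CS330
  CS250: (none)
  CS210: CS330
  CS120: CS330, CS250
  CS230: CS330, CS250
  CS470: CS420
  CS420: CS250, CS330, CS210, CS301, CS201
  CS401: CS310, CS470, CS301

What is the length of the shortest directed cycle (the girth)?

2

For each vertex v, BFS finds the shortest path from v back to v.
The shortest such closed walk is CS210 → CS330 → CS210, length 2.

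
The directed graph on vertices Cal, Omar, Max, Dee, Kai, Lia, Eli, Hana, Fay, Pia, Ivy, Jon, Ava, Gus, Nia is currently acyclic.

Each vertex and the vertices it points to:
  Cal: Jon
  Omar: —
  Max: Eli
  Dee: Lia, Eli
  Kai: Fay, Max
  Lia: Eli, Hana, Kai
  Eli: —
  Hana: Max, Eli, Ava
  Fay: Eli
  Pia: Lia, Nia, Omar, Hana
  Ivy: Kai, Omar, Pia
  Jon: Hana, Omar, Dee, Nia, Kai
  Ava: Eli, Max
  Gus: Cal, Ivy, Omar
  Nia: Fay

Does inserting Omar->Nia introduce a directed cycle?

No

Adding Omar→Nia creates a cycle iff Nia can already reach Omar.
Explore from Nia: no path reaches Omar. The graph stays acyclic.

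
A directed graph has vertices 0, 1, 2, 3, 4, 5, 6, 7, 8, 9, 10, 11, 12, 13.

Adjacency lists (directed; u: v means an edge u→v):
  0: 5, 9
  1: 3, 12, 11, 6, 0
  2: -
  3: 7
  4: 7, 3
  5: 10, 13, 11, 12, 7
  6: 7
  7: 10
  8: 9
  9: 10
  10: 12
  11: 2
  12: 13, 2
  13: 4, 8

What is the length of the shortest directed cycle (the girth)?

For each vertex v, BFS finds the shortest path from v back to v.
The shortest such closed walk is 9 → 10 → 12 → 13 → 8 → 9, length 5.

5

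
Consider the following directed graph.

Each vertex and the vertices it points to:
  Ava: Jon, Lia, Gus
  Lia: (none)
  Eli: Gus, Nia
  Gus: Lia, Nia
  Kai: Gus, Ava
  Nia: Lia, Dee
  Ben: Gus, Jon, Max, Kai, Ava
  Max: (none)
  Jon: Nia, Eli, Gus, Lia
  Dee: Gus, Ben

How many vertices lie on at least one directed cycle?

8

A vertex is on a directed cycle iff it belongs to a strongly connected component of size ≥ 2 (or has a self-loop).
The vertices on cycles are {Ava, Ben, Dee, Eli, Gus, Jon, Kai, Nia} — 8 in total.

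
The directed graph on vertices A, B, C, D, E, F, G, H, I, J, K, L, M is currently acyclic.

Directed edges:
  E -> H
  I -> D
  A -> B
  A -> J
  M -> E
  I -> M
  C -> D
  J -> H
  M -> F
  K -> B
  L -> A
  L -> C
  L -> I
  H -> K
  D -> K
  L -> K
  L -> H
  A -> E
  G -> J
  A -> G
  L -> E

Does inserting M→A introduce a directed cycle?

Adding M→A creates a cycle iff A can already reach M.
Explore from A: no path reaches M. The graph stays acyclic.

No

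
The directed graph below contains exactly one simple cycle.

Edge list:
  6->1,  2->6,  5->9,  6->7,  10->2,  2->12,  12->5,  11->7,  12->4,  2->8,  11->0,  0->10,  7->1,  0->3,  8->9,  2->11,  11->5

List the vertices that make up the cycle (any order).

DFS with gray/black marking from 2:
2 gray
  8 gray
    9 gray
    9 black
  8 black
  11 gray
    0 gray
      3 gray
      3 black
      10 gray
        10→2: 2 is gray → back edge
Back edge closes the cycle 2 → 11 → 0 → 10 → 2; its vertices are {0, 2, 10, 11}.

0, 2, 10, 11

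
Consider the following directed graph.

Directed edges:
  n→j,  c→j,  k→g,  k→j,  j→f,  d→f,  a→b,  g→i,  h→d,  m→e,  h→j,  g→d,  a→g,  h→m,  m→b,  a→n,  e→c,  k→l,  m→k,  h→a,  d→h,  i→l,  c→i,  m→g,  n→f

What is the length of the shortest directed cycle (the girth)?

For each vertex v, BFS finds the shortest path from v back to v.
The shortest such closed walk is h → d → h, length 2.

2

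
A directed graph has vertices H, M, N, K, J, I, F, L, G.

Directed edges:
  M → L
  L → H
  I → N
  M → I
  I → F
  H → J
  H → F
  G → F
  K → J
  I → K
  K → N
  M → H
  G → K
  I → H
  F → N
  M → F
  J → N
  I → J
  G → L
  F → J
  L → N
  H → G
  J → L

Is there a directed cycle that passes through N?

No

N lies on a cycle iff there is a path from N back to itself.
Exploring from N, it never reaches itself; equivalently, its strongly connected component is a singleton.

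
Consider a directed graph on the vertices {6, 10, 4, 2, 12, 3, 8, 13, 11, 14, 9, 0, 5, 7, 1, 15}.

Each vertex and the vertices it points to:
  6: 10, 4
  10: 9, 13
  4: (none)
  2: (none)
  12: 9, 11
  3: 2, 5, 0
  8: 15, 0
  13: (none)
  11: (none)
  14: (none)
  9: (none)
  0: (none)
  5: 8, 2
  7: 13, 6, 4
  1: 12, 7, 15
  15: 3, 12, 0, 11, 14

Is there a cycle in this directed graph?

Yes

DFS with white/gray/black marking, starting from 0:
0 gray
0 black
6 gray
  10 gray
    9 gray
    9 black
    13 gray
    13 black
  10 black
  4 gray
  4 black
6 black
2 gray
2 black
12 gray
  12→9: 9 black — skip
  11 gray
  11 black
12 black
3 gray
  3→2: 2 black — skip
  5 gray
    8 gray
      15 gray
        15→3: 3 is gray → back edge
Back edge found, so a cycle exists: 3 → 5 → 8 → 15 → 3.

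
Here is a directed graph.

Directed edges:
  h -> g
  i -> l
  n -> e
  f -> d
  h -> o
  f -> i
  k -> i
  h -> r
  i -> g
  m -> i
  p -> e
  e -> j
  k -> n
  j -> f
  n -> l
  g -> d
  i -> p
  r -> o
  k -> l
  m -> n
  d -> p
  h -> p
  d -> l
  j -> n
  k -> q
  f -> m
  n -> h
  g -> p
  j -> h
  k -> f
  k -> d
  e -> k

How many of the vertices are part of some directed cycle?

11

A vertex is on a directed cycle iff it belongs to a strongly connected component of size ≥ 2 (or has a self-loop).
The vertices on cycles are {d, e, f, g, h, i, j, k, m, n, p} — 11 in total.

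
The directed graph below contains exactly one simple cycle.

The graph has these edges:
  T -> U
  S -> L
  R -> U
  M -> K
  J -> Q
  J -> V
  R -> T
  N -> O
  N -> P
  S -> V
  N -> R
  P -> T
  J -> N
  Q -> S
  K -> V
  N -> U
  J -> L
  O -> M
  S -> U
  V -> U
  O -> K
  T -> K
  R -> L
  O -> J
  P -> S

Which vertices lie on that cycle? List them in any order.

J, N, O

DFS with gray/black marking from N:
N gray
  U gray
  U black
  O gray
    K gray
      V gray
        V→U: U black — skip
      V black
    K black
    J gray
      J→V: V black — skip
      Q gray
        S gray
          L gray
          L black
          S→V: V black — skip
          S→U: U black — skip
        S black
      Q black
      J→N: N is gray → back edge
Back edge closes the cycle N → O → J → N; its vertices are {J, N, O}.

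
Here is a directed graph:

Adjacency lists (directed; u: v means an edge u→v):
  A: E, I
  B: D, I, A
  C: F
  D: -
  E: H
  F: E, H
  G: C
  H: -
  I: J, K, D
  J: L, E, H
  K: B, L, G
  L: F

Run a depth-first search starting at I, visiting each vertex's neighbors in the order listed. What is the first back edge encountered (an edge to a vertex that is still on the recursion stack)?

DFS from I (visiting each vertex's neighbors in the order listed); mark gray on enter, black on exit:
I gray
  J gray
    L gray
      F gray
        E gray
          H gray
          H black
        E black
        F→H: H black — skip
      F black
    L black
    J→E: E black — skip
    J→H: H black — skip
  J black
  K gray
    B gray
      D gray
      D black
      B→I: I is gray → back edge
First back edge: B → I.

B→I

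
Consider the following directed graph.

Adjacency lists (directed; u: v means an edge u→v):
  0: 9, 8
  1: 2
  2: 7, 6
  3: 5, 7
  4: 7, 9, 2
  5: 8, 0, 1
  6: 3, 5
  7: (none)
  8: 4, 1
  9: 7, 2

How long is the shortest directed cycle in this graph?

4

For each vertex v, BFS finds the shortest path from v back to v.
The shortest such closed walk is 6 → 5 → 1 → 2 → 6, length 4.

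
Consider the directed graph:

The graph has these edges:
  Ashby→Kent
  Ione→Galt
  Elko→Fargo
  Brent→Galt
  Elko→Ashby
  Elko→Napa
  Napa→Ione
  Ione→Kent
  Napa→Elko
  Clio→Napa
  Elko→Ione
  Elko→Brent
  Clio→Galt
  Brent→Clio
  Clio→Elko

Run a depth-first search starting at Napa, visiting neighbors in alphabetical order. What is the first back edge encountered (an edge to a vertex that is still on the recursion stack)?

DFS from Napa (visiting neighbors in alphabetical order); mark gray on enter, black on exit:
Napa gray
  Elko gray
    Ashby gray
      Kent gray
      Kent black
    Ashby black
    Brent gray
      Clio gray
        Clio→Elko: Elko is gray → back edge
First back edge: Clio → Elko.

Clio->Elko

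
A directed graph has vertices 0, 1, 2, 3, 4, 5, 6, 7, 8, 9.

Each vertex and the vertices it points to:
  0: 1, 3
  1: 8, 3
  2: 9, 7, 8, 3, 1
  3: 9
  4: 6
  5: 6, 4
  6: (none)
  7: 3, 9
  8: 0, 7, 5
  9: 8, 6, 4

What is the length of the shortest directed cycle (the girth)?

For each vertex v, BFS finds the shortest path from v back to v.
The shortest such closed walk is 8 → 0 → 1 → 8, length 3.

3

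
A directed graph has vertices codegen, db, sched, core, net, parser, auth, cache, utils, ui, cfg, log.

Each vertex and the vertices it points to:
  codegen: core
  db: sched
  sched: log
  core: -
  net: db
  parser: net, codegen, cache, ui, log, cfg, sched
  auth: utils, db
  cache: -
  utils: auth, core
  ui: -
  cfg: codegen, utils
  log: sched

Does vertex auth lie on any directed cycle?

auth is on a cycle iff auth can reach itself via ≥1 edge.
auth → utils → auth — yes.

Yes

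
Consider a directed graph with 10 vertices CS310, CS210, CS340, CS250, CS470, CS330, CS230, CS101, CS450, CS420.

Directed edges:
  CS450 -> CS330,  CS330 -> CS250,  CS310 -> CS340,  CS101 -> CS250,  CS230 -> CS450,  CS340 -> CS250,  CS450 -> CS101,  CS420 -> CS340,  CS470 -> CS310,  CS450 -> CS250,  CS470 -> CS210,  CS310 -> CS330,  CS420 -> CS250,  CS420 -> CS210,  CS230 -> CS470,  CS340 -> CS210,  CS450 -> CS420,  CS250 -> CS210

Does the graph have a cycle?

DFS with white/gray/black marking, starting from CS450:
CS450 gray
  CS250 gray
    CS210 gray
    CS210 black
  CS250 black
  CS420 gray
    CS420→CS210: CS210 black — skip
    CS420→CS250: CS250 black — skip
    CS340 gray
      CS340→CS210: CS210 black — skip
      CS340→CS250: CS250 black — skip
    CS340 black
  CS420 black
  CS101 gray
    CS101→CS250: CS250 black — skip
  CS101 black
  CS330 gray
    CS330→CS250: CS250 black — skip
  CS330 black
CS450 black
CS310 gray
  CS310→CS340: CS340 black — skip
  CS310→CS330: CS330 black — skip
CS310 black
CS470 gray
  CS470→CS210: CS210 black — skip
  CS470→CS310: CS310 black — skip
CS470 black
CS230 gray
  CS230→CS450: CS450 black — skip
  CS230→CS470: CS470 black — skip
CS230 black
Every edge goes to a white or black vertex — no back edge, so the graph is acyclic.

No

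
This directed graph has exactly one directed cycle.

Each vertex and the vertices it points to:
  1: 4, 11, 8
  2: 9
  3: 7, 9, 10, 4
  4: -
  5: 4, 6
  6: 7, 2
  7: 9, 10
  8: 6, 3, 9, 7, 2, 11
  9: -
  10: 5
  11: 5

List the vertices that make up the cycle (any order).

DFS with gray/black marking from 6:
6 gray
  7 gray
    9 gray
    9 black
    10 gray
      5 gray
        4 gray
        4 black
        5→6: 6 is gray → back edge
Back edge closes the cycle 6 → 7 → 10 → 5 → 6; its vertices are {5, 6, 7, 10}.

5, 6, 7, 10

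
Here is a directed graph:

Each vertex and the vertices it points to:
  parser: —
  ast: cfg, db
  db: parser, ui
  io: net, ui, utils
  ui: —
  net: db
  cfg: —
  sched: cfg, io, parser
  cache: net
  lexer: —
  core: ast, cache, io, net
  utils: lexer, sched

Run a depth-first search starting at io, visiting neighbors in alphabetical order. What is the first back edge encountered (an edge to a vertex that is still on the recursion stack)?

sched→io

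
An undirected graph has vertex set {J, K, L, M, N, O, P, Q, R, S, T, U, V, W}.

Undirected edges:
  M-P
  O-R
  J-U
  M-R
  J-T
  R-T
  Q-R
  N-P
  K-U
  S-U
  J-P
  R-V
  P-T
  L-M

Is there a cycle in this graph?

DFS, tracking each vertex's parent; an edge to a visited non-parent vertex closes a cycle.
Start from S:
visit S (parent –)
  visit U (parent S)
    visit J (parent U)
      visit P (parent J)
        visit N (parent P)
          N–P: parent, skip
        visit M (parent P)
          visit R (parent M)
            visit T (parent R)
              T–P: P visited and ≠ parent → cycle
Cycle: P – M – R – T – P.

Yes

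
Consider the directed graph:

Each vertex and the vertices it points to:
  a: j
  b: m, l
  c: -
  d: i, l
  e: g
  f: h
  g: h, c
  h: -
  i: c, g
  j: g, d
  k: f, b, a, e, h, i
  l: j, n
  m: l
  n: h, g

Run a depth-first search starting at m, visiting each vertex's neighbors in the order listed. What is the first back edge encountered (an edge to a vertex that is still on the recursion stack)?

DFS from m (visiting each vertex's neighbors in the order listed); mark gray on enter, black on exit:
m gray
  l gray
    j gray
      g gray
        h gray
        h black
        c gray
        c black
      g black
      d gray
        i gray
          i→c: c black — skip
          i→g: g black — skip
        i black
        d→l: l is gray → back edge
First back edge: d → l.

d→l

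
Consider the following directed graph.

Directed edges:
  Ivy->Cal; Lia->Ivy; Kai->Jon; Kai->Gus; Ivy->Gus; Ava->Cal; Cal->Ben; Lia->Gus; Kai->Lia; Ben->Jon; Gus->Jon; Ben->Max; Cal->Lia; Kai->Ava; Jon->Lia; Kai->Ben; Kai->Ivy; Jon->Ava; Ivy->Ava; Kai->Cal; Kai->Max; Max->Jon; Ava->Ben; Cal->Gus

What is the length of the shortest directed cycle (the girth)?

For each vertex v, BFS finds the shortest path from v back to v.
The shortest such closed walk is Lia → Ivy → Cal → Lia, length 3.

3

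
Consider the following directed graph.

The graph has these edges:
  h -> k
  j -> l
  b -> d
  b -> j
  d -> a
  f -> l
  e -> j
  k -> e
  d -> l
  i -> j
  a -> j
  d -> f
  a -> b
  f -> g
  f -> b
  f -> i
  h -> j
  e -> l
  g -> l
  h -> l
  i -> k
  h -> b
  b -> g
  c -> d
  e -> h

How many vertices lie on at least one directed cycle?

A vertex is on a directed cycle iff it belongs to a strongly connected component of size ≥ 2 (or has a self-loop).
The vertices on cycles are {a, b, d, e, f, h, i, k} — 8 in total.

8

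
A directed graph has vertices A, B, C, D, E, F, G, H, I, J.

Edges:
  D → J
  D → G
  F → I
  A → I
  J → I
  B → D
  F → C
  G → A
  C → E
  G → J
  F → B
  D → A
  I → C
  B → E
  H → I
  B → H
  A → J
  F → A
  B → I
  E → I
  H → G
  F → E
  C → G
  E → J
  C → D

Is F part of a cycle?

F lies on a cycle iff there is a path from F back to itself.
Exploring from F, it never reaches itself; equivalently, its strongly connected component is a singleton.

No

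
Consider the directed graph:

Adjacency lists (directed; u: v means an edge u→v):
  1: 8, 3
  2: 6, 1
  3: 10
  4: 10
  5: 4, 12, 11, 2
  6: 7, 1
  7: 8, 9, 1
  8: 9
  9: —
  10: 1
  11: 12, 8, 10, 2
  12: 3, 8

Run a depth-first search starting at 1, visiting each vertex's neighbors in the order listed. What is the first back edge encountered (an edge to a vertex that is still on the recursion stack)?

10→1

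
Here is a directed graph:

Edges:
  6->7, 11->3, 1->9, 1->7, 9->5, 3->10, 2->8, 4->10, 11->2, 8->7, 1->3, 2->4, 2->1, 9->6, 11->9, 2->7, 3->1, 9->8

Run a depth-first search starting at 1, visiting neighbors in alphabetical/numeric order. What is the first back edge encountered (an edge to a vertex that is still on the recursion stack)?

3->1

DFS from 1 (visiting neighbors in alphabetical/numeric order); mark gray on enter, black on exit:
1 gray
  3 gray
    3→1: 1 is gray → back edge
First back edge: 3 → 1.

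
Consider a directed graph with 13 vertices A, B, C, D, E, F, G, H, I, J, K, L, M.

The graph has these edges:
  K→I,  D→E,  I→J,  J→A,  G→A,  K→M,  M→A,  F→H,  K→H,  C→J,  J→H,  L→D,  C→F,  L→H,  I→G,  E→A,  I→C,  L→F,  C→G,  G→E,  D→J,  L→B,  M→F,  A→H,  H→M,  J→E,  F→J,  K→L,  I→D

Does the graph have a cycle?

DFS with white/gray/black marking, starting from I:
I gray
  G gray
    A gray
      H gray
        M gray
          M→A: A is gray → back edge
Back edge found, so a cycle exists: A → H → M → A.

Yes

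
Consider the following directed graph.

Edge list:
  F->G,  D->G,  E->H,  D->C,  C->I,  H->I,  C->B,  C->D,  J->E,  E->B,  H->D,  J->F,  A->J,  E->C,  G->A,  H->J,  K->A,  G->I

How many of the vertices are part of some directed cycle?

8

A vertex is on a directed cycle iff it belongs to a strongly connected component of size ≥ 2 (or has a self-loop).
The vertices on cycles are {A, C, D, E, F, G, H, J} — 8 in total.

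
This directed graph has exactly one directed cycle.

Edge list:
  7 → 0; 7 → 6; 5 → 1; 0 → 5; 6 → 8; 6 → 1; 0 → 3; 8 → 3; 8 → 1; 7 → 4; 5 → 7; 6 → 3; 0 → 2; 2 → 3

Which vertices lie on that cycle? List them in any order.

0, 5, 7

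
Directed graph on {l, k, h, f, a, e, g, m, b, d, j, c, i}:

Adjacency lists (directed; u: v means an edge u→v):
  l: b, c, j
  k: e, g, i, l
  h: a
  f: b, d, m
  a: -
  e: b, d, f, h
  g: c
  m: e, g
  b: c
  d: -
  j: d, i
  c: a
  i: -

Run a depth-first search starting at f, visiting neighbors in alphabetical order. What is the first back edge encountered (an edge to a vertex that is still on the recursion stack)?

e→f

DFS from f (visiting neighbors in alphabetical order); mark gray on enter, black on exit:
f gray
  b gray
    c gray
      a gray
      a black
    c black
  b black
  d gray
  d black
  m gray
    e gray
      e→b: b black — skip
      e→d: d black — skip
      e→f: f is gray → back edge
First back edge: e → f.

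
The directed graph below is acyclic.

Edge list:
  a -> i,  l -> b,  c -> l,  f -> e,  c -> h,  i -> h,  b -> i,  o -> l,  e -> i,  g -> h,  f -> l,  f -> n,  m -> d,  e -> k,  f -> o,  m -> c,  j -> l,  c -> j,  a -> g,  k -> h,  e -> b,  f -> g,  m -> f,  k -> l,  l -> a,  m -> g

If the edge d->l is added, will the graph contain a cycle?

Adding d→l creates a cycle iff l can already reach d.
Explore from l: no path reaches d. The graph stays acyclic.

No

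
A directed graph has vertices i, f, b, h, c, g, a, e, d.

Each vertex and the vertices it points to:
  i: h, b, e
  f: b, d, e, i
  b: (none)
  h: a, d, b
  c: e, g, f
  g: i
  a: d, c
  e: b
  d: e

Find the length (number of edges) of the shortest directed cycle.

For each vertex v, BFS finds the shortest path from v back to v.
The shortest such closed walk is c → f → i → h → a → c, length 5.

5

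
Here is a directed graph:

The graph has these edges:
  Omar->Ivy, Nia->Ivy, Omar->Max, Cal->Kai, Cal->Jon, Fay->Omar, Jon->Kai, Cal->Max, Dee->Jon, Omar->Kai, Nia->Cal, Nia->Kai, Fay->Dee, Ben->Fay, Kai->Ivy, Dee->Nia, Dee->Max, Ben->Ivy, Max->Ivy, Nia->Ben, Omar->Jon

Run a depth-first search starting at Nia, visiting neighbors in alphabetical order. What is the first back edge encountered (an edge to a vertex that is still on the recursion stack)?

Dee→Nia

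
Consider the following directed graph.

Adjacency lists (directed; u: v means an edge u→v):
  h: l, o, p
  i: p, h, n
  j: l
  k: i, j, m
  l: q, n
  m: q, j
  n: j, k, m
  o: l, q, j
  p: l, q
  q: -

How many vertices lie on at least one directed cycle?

9

A vertex is on a directed cycle iff it belongs to a strongly connected component of size ≥ 2 (or has a self-loop).
The vertices on cycles are {h, i, j, k, l, m, n, o, p} — 9 in total.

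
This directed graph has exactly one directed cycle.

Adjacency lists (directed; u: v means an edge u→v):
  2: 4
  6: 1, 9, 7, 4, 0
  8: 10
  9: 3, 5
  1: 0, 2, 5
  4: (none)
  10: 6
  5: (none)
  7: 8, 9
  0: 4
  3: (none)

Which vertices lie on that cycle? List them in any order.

6, 7, 8, 10

DFS with gray/black marking from 6:
6 gray
  1 gray
    0 gray
      4 gray
      4 black
    0 black
    2 gray
      2→4: 4 black — skip
    2 black
    5 gray
    5 black
  1 black
  9 gray
    3 gray
    3 black
    9→5: 5 black — skip
  9 black
  7 gray
    8 gray
      10 gray
        10→6: 6 is gray → back edge
Back edge closes the cycle 6 → 7 → 8 → 10 → 6; its vertices are {6, 7, 8, 10}.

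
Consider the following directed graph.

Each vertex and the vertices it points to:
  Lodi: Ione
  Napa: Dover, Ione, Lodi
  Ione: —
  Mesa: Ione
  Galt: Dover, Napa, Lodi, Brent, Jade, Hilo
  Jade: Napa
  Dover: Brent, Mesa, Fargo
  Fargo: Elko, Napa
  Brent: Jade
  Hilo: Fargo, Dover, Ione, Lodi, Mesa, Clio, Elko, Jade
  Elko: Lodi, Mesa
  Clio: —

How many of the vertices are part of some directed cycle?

5

A vertex is on a directed cycle iff it belongs to a strongly connected component of size ≥ 2 (or has a self-loop).
The vertices on cycles are {Jade, Napa, Brent, Dover, Fargo} — 5 in total.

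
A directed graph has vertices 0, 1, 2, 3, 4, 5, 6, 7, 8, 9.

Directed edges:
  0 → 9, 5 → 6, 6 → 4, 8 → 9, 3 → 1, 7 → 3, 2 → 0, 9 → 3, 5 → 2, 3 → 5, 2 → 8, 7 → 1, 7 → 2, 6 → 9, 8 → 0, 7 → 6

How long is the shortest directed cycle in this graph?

For each vertex v, BFS finds the shortest path from v back to v.
The shortest such closed walk is 6 → 9 → 3 → 5 → 6, length 4.

4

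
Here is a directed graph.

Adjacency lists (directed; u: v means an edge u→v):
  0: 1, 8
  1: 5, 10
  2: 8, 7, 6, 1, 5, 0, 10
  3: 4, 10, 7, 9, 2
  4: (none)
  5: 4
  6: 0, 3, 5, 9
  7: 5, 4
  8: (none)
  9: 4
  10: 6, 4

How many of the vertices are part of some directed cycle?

A vertex is on a directed cycle iff it belongs to a strongly connected component of size ≥ 2 (or has a self-loop).
The vertices on cycles are {0, 1, 2, 3, 6, 10} — 6 in total.

6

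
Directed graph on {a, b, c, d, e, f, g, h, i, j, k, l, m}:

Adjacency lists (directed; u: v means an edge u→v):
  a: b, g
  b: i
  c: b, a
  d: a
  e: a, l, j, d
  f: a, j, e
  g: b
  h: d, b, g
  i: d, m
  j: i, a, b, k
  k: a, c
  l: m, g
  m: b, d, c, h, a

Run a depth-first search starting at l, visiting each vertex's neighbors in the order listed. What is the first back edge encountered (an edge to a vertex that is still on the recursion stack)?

DFS from l (visiting each vertex's neighbors in the order listed); mark gray on enter, black on exit:
l gray
  m gray
    b gray
      i gray
        d gray
          a gray
            a→b: b is gray → back edge
First back edge: a → b.

a->b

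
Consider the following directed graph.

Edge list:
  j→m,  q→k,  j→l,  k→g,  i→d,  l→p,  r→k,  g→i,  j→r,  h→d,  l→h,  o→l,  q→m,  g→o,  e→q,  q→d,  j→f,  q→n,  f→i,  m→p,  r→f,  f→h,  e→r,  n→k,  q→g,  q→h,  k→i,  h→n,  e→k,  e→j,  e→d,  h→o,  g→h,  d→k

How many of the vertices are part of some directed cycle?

8

A vertex is on a directed cycle iff it belongs to a strongly connected component of size ≥ 2 (or has a self-loop).
The vertices on cycles are {d, g, h, i, k, l, n, o} — 8 in total.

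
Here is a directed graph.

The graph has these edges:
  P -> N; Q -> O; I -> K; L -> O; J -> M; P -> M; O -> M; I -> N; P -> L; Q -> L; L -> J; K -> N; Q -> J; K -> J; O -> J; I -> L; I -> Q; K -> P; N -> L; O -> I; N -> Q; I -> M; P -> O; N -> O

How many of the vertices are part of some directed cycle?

7

A vertex is on a directed cycle iff it belongs to a strongly connected component of size ≥ 2 (or has a self-loop).
The vertices on cycles are {I, K, L, N, O, P, Q} — 7 in total.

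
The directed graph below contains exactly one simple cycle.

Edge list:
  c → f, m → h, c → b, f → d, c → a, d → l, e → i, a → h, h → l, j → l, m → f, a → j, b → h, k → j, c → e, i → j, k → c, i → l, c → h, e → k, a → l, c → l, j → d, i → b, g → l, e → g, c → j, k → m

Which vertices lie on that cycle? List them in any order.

c, e, k

DFS with gray/black marking from k:
k gray
  j gray
    l gray
    l black
    d gray
      d→l: l black — skip
    d black
  j black
  m gray
    f gray
      f→d: d black — skip
    f black
    h gray
      h→l: l black — skip
    h black
  m black
  c gray
    b gray
      b→h: h black — skip
    b black
    c→l: l black — skip
    e gray
      e→k: k is gray → back edge
Back edge closes the cycle k → c → e → k; its vertices are {c, e, k}.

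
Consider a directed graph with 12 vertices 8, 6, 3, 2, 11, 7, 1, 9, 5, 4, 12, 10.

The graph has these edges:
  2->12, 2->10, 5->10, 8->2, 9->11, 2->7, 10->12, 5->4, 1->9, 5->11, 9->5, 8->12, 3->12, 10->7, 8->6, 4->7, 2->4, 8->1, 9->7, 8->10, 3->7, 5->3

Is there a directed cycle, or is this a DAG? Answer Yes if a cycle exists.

No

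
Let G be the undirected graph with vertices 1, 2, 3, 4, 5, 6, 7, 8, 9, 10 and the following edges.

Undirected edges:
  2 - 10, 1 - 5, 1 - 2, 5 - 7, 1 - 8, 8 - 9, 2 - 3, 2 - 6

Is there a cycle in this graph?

No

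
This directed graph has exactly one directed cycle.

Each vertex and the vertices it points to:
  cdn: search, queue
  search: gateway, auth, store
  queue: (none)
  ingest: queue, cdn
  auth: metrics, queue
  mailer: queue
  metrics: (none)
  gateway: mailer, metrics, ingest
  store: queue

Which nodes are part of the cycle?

cdn, ingest, search, gateway

DFS with gray/black marking from search:
search gray
  gateway gray
    mailer gray
      queue gray
      queue black
    mailer black
    metrics gray
    metrics black
    ingest gray
      ingest→queue: queue black — skip
      cdn gray
        cdn→search: search is gray → back edge
Back edge closes the cycle search → gateway → ingest → cdn → search; its vertices are {cdn, ingest, search, gateway}.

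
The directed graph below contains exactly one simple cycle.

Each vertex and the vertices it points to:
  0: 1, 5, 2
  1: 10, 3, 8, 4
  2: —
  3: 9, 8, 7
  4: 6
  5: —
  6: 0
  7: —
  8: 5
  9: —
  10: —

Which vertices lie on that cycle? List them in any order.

DFS with gray/black marking from 1:
1 gray
  10 gray
  10 black
  3 gray
    9 gray
    9 black
    8 gray
      5 gray
      5 black
    8 black
    7 gray
    7 black
  3 black
  1→8: 8 black — skip
  4 gray
    6 gray
      0 gray
        0→1: 1 is gray → back edge
Back edge closes the cycle 1 → 4 → 6 → 0 → 1; its vertices are {0, 1, 4, 6}.

0, 1, 4, 6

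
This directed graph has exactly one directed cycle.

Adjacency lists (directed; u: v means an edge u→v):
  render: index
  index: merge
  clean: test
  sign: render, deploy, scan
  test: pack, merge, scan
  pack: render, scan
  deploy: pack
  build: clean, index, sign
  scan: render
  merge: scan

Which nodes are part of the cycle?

DFS with gray/black marking from index:
index gray
  merge gray
    scan gray
      render gray
        render→index: index is gray → back edge
Back edge closes the cycle index → merge → scan → render → index; its vertices are {scan, index, merge, render}.

scan, index, merge, render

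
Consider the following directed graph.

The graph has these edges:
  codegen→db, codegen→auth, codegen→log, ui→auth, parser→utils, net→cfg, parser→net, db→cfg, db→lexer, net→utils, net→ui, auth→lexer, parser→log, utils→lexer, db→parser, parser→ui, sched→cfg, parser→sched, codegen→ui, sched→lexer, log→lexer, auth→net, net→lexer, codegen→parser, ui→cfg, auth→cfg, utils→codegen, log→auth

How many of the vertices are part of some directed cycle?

8

A vertex is on a directed cycle iff it belongs to a strongly connected component of size ≥ 2 (or has a self-loop).
The vertices on cycles are {db, ui, log, net, auth, utils, parser, codegen} — 8 in total.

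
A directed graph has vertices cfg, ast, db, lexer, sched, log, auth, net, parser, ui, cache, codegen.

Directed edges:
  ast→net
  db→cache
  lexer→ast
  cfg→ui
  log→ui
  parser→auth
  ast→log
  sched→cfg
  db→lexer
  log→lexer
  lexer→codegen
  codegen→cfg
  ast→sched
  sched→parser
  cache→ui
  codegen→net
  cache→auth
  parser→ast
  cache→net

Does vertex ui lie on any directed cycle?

No

ui lies on a cycle iff there is a path from ui back to itself.
Exploring from ui, it never reaches itself; equivalently, its strongly connected component is a singleton.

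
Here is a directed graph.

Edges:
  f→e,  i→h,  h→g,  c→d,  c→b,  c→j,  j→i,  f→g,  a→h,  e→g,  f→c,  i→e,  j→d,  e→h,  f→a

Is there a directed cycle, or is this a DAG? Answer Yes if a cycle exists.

DFS with white/gray/black marking, starting from e:
e gray
  h gray
    g gray
    g black
  h black
  e→g: g black — skip
e black
f gray
  f→e: e black — skip
  f→g: g black — skip
  c gray
    b gray
    b black
    j gray
      d gray
      d black
      i gray
        i→e: e black — skip
        i→h: h black — skip
      i black
    j black
    c→d: d black — skip
  c black
  a gray
    a→h: h black — skip
  a black
f black
Every edge goes to a white or black vertex — no back edge, so the graph is acyclic.

No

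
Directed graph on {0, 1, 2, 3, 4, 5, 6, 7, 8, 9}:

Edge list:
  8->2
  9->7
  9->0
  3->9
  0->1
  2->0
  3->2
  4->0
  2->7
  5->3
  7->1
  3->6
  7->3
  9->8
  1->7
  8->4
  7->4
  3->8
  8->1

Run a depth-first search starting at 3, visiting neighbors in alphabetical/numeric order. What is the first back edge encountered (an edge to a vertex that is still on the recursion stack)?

7->1

DFS from 3 (visiting neighbors in alphabetical/numeric order); mark gray on enter, black on exit:
3 gray
  2 gray
    0 gray
      1 gray
        7 gray
          7→1: 1 is gray → back edge
First back edge: 7 → 1.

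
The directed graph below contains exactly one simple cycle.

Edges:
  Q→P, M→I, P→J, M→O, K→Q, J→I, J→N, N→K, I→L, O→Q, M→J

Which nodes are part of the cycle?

DFS with gray/black marking from J:
J gray
  I gray
    L gray
    L black
  I black
  N gray
    K gray
      Q gray
        P gray
          P→J: J is gray → back edge
Back edge closes the cycle J → N → K → Q → P → J; its vertices are {J, K, N, P, Q}.

J, K, N, P, Q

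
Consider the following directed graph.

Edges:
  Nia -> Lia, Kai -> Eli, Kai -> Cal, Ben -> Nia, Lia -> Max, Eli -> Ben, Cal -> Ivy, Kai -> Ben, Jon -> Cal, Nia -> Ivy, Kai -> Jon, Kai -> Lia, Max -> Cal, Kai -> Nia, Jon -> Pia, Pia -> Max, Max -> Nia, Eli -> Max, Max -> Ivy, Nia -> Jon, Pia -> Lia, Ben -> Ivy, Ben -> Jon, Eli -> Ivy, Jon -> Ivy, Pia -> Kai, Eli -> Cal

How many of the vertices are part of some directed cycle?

8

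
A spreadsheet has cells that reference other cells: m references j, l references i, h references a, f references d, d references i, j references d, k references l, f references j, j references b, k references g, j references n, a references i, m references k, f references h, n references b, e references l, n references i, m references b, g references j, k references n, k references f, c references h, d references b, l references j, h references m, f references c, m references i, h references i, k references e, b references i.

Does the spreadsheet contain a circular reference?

DFS with white/gray/black marking, starting from f:
f gray
  h gray
    i gray
    i black
    a gray
      a→i: i black — skip
    a black
    m gray
      j gray
        n gray
          b gray
            b→i: i black — skip
          b black
          n→i: i black — skip
        n black
        d gray
          d→b: b black — skip
          d→i: i black — skip
        d black
        j→b: b black — skip
      j black
      k gray
        k→n: n black — skip
        g gray
          g→j: j black — skip
        g black
        k→f: f is gray → back edge
Back edge found, so a cycle exists: f → h → m → k → f.

Yes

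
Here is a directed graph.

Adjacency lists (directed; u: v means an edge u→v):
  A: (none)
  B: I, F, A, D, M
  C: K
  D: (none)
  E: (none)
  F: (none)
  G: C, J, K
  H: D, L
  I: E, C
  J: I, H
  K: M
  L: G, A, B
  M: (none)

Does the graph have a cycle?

Yes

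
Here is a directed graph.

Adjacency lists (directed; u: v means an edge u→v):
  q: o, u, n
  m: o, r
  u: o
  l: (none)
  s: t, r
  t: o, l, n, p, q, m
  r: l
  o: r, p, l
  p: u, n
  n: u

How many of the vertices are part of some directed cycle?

A vertex is on a directed cycle iff it belongs to a strongly connected component of size ≥ 2 (or has a self-loop).
The vertices on cycles are {n, o, p, u} — 4 in total.

4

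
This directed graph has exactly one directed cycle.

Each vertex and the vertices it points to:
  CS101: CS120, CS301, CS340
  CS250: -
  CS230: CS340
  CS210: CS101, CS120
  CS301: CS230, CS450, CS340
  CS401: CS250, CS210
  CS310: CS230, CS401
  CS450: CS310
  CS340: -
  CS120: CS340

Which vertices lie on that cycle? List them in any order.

DFS with gray/black marking from CS450:
CS450 gray
  CS310 gray
    CS230 gray
      CS340 gray
      CS340 black
    CS230 black
    CS401 gray
      CS250 gray
      CS250 black
      CS210 gray
        CS101 gray
          CS120 gray
            CS120→CS340: CS340 black — skip
          CS120 black
          CS301 gray
            CS301→CS230: CS230 black — skip
            CS301→CS450: CS450 is gray → back edge
Back edge closes the cycle CS450 → CS310 → CS401 → CS210 → CS101 → CS301 → CS450; its vertices are {CS101, CS210, CS301, CS310, CS401, CS450}.

CS101, CS210, CS301, CS310, CS401, CS450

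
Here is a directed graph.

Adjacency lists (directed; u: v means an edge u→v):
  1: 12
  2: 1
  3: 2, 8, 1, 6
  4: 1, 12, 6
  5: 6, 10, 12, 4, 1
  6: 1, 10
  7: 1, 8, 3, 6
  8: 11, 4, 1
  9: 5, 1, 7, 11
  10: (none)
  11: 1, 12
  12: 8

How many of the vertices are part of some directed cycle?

6

A vertex is on a directed cycle iff it belongs to a strongly connected component of size ≥ 2 (or has a self-loop).
The vertices on cycles are {1, 4, 6, 8, 11, 12} — 6 in total.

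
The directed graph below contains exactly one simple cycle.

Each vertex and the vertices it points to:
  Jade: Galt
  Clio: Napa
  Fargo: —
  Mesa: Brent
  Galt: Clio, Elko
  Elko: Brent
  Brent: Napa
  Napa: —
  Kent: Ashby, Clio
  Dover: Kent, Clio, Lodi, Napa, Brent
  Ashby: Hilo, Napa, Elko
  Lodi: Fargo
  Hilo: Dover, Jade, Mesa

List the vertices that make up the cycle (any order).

DFS with gray/black marking from Dover:
Dover gray
  Kent gray
    Ashby gray
      Hilo gray
        Hilo→Dover: Dover is gray → back edge
Back edge closes the cycle Dover → Kent → Ashby → Hilo → Dover; its vertices are {Hilo, Kent, Ashby, Dover}.

Hilo, Kent, Ashby, Dover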